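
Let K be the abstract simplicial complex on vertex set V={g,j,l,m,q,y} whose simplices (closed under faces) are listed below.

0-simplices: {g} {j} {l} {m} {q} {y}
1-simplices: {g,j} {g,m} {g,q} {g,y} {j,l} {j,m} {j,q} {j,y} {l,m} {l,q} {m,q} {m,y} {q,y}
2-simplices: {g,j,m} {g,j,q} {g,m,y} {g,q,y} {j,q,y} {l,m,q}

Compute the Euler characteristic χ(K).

n_0=6 n_1=13 n_2=6
χ=+6−13+6=-1

χ(K)=-1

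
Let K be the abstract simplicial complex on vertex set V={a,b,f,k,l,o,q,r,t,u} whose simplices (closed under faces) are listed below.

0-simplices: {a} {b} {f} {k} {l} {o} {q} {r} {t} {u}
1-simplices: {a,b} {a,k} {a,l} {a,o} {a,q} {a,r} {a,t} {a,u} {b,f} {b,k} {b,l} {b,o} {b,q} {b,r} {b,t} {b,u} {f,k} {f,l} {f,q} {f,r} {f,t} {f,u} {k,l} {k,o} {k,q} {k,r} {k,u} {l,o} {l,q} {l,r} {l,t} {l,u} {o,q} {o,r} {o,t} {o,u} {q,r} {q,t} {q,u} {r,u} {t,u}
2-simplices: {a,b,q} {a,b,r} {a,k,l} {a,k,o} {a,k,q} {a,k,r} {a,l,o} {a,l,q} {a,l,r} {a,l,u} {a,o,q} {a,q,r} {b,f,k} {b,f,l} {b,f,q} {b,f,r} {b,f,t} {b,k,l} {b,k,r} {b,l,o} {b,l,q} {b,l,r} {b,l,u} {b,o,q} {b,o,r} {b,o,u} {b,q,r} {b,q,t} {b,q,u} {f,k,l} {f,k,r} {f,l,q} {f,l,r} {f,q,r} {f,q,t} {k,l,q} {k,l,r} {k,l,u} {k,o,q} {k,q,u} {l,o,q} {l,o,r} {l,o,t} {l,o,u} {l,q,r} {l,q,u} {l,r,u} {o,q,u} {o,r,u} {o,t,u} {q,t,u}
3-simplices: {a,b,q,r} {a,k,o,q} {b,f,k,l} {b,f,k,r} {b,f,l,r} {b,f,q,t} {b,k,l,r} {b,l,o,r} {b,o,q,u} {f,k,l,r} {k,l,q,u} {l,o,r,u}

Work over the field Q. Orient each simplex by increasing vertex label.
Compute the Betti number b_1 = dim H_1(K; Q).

n_0=10 n_1=41 n_2=51 n_3=12  [Q]
∂1: piv[ab,ak,al,ao,aq,ar,at,au,bf] rk=9  ker:bk,bl,bo,bq,br,bt,bu,fk,fl,fq,fr,ft,fu,kl,ko,kq,kr,ku,lo,lq,lr,lt,lu,oq,or,ot,ou,qr,qt,qu,ru,tu
∂2: piv[abq,abr,akl,ako,akq,akr,alo,alq,alr,alu,aoq,aqr,bfk,bfl,bfq,bfr,bft,bkl,bkr,blo,blu,bor,bou,bqt,bqu,klu,lot,lru,otu,qtu] rk=30  ker:blq,blr,boq,bqr,fkl,fkr,flq,flr,fqr,fqt,klq,klr,koq,kqu,loq,lor,lou,lqr,lqu,oqu,oru
∂3: piv[abqr,akoq,bfkl,bfkr,bflr,bfqt,bklr,blor,boqu,klqu,loru] rk=11  ker:fklr
b_1=(41−9)−30=2

b_1=2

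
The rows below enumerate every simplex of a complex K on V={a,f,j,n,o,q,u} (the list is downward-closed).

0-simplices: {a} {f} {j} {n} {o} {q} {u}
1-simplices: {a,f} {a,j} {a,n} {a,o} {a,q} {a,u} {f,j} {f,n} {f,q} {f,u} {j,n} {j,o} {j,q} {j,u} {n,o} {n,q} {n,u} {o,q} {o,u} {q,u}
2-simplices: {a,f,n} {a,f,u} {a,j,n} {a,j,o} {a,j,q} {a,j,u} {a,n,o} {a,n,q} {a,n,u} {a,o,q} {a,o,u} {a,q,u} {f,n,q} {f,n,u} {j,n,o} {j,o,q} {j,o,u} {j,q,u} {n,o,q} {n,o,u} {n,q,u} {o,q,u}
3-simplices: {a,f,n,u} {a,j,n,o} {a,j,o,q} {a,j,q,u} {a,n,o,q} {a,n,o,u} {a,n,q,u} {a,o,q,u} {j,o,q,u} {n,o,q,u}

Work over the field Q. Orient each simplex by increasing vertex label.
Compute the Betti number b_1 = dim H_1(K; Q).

b_1=1

n_0=7 n_1=20 n_2=22 n_3=10  [Q]
∂1: piv[af,aj,an,ao,aq,au] rk=6  ker:fj,fn,fq,fu,jn,jo,jq,ju,no,nq,nu,oq,ou,qu
∂2: piv[afn,afu,ajn,ajo,ajq,aju,ano,anq,anu,aoq,aou,aqu,fnq] rk=13  ker:fnu,jno,joq,jou,jqu,noq,nou,nqu,oqu
∂3: piv[afnu,ajno,ajoq,ajqu,anoq,anou,anqu,aoqu,joqu] rk=9  ker:noqu
b_1=(20−6)−13=1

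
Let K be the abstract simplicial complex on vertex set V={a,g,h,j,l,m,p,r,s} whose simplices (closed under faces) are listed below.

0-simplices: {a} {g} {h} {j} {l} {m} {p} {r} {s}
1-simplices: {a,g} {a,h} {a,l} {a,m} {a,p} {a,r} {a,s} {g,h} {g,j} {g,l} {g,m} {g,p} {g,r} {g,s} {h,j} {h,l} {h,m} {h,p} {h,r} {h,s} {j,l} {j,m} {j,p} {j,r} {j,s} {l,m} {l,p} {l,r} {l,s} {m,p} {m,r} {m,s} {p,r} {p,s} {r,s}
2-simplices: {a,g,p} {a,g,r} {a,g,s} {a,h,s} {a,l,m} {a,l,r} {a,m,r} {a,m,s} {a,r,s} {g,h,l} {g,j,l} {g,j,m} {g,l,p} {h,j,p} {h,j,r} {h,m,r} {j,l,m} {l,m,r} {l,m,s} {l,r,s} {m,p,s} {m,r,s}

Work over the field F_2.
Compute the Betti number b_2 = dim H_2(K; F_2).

b_2=3

n_0=9 n_1=35 n_2=22  [Z2]
∂1: piv[ag,ah,al,am,ap,ar,as,gj] rk=8  ker:gh,gl,gm,gp,gr,gs,hj,hl,hm,hp,hr,hs,jl,jm,jp,jr,js,lm,lp,lr,ls,mp,mr,ms,pr,ps,rs
∂2: piv[agp,agr,ags,ahs,alm,alr,amr,ams,ars,ghl,gjl,gjm,glp,hjp,hjr,hmr,jlm,lms,mps] rk=19  ker:lmr,lrs,mrs
b_2=(22−19)−0=3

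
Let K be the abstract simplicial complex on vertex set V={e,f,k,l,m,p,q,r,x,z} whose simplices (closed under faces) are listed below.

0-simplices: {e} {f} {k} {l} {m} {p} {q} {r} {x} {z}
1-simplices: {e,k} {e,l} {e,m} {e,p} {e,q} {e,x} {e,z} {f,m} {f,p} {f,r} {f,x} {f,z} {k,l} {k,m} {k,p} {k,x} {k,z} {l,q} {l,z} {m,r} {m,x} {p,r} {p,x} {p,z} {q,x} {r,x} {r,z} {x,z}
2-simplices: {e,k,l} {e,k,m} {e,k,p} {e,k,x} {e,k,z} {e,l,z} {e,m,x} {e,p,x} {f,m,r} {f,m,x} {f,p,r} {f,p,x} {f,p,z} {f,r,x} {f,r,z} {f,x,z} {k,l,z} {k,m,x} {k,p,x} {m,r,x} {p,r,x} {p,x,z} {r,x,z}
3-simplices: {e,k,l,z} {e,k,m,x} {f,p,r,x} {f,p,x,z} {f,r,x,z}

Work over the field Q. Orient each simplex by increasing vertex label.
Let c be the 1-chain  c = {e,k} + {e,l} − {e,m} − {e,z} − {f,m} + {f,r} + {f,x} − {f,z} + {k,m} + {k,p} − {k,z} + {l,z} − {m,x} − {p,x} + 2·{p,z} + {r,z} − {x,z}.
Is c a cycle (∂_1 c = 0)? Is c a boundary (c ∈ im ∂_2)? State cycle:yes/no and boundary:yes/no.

cycle:yes boundary:no

n_0=10 n_1=28 n_2=23 n_3=5  [Q]
∂1: piv[ek,el,em,ep,eq,ex,ez,fm,fr] rk=9  ker:fp,fx,fz,kl,km,kp,kx,kz,lq,lz,mr,mx,pr,px,pz,qx,rx,rz,xz
∂2: piv[ekl,ekm,ekp,ekx,ekz,elz,emx,epx,fmr,fmx,fpr,fpx,fpz,frx,frz,fxz] rk=16  ker:klz,kmx,kpx,mrx,prx,pxz,rxz
∂3: piv[eklz,ekmx,fprx,fpxz,frxz] rk=5
∂1c = 0
c vs im∂2: residual ≠ 0 ⇒ not boundary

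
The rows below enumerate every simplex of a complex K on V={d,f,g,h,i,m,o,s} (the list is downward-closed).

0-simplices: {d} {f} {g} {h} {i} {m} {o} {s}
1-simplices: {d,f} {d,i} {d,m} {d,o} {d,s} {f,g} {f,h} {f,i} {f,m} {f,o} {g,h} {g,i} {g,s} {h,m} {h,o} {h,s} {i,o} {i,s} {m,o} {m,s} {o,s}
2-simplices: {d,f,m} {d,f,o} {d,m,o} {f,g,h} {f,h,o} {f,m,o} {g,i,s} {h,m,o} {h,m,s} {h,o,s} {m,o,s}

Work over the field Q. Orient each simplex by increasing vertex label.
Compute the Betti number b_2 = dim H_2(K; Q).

b_2=2

n_0=8 n_1=21 n_2=11  [Q]
∂1: piv[df,di,dm,do,ds,fg,fh] rk=7  ker:fi,fm,fo,gh,gi,gs,hm,ho,hs,io,is,mo,ms,os
∂2: piv[dfm,dfo,dmo,fgh,fho,gis,hmo,hms,hos] rk=9  ker:fmo,mos
b_2=(11−9)−0=2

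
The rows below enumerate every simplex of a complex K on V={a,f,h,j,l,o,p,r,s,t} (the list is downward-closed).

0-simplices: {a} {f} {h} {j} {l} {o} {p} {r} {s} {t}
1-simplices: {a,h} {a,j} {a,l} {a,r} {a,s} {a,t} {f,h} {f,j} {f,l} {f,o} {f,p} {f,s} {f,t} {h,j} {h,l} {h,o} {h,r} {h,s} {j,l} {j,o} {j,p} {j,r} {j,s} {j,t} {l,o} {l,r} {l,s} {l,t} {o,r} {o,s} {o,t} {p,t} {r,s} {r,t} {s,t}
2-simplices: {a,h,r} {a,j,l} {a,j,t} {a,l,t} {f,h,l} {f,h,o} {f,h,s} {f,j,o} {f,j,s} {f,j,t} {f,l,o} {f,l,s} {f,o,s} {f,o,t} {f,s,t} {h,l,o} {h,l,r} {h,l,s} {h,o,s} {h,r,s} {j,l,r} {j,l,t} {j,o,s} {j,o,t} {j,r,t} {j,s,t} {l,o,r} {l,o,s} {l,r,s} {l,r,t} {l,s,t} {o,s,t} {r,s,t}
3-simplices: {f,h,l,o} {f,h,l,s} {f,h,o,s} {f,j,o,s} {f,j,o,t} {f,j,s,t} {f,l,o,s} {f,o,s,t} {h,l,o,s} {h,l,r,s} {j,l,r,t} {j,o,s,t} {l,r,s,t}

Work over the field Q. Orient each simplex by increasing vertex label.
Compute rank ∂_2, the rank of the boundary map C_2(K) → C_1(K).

rank∂_2=21

n_0=10 n_1=35 n_2=33 n_3=13  [Q]
∂1: piv[ah,aj,al,ar,as,at,fh,fo,fp] rk=9  ker:fj,fl,fs,ft,hj,hl,ho,hr,hs,jl,jo,jp,jr,js,jt,lo,lr,ls,lt,or,os,ot,pt,rs,rt,st
∂2: piv[ahr,ajl,ajt,alt,fhl,fho,fhs,fjo,fjs,fjt,flo,fls,fos,fot,fst,hlr,hrs,jlr,jrt,lor,lst] rk=21  ker:hlo,hls,hos,jlt,jos,jot,jst,los,lrs,lrt,ost,rst
∂3: piv[fhlo,fhls,fhos,fjos,fjot,fjst,flos,fost,hlrs,jlrt,lrst] rk=11  ker:hlos,jost
rk∂_2=21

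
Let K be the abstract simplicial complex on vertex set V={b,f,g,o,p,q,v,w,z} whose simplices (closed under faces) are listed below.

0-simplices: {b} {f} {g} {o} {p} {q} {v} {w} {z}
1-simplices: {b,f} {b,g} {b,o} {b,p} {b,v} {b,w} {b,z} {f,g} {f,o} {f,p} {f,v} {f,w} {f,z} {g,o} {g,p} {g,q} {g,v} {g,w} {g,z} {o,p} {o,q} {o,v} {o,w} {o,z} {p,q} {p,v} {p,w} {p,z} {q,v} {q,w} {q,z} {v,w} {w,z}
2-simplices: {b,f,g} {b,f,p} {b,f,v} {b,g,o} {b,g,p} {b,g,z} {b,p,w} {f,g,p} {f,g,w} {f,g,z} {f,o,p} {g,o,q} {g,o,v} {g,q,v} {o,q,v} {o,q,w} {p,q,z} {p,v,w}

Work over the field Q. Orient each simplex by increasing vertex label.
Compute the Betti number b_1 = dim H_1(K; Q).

n_0=9 n_1=33 n_2=18  [Q]
∂1: piv[bf,bg,bo,bp,bv,bw,bz,gq] rk=8  ker:fg,fo,fp,fv,fw,fz,go,gp,gv,gw,gz,op,oq,ov,ow,oz,pq,pv,pw,pz,qv,qw,qz,vw,wz
∂2: piv[bfg,bfp,bfv,bgo,bgp,bgz,bpw,fgw,fgz,fop,goq,gov,gqv,oqw,pqz,pvw] rk=16  ker:fgp,oqv
b_1=(33−8)−16=9

b_1=9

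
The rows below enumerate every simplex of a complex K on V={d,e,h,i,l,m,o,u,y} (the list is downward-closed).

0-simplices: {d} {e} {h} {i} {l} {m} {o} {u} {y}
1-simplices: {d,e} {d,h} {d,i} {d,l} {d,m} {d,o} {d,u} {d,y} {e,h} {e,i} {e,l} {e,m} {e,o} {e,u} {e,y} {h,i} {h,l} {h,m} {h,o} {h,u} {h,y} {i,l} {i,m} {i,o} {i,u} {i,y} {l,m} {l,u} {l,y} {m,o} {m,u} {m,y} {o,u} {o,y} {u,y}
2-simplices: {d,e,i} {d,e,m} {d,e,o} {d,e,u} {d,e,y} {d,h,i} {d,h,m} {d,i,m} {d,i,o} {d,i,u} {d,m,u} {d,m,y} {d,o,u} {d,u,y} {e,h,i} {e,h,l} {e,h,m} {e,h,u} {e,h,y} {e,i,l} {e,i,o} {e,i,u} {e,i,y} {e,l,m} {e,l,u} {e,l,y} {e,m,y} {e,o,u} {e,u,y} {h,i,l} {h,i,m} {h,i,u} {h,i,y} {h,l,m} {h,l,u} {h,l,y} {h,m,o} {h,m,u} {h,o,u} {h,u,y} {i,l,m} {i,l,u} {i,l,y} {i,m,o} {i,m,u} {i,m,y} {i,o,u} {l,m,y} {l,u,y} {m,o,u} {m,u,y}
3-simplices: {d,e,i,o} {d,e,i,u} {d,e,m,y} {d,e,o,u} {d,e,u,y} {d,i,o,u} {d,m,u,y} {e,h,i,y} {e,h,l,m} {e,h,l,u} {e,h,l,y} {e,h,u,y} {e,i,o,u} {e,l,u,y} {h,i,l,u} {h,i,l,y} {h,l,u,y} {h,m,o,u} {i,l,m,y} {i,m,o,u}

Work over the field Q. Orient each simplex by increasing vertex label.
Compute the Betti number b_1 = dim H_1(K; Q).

b_1=2

n_0=9 n_1=35 n_2=51 n_3=20  [Q]
∂1: piv[de,dh,di,dl,dm,do,du,dy] rk=8  ker:eh,ei,el,em,eo,eu,ey,hi,hl,hm,ho,hu,hy,il,im,io,iu,iy,lm,lu,ly,mo,mu,my,ou,oy,uy
∂2: piv[dei,dem,deo,deu,dey,dhi,dhm,dim,dio,diu,dmu,dmy,dou,duy,ehi,ehl,ehu,ehy,eil,eiy,elm,elu,ely,hmo,hou] rk=25  ker:ehm,eio,eiu,emy,eou,euy,hil,him,hiu,hiy,hlm,hlu,hly,hmu,huy,ilm,ilu,ily,imo,imu,imy,iou,lmy,luy,mou,muy
∂3: piv[deio,deiu,demy,deou,deuy,diou,dmuy,ehiy,ehlm,ehlu,ehly,ehuy,eluy,hilu,hily,hmou,ilmy,imou] rk=18  ker:eiou,hluy
b_1=(35−8)−25=2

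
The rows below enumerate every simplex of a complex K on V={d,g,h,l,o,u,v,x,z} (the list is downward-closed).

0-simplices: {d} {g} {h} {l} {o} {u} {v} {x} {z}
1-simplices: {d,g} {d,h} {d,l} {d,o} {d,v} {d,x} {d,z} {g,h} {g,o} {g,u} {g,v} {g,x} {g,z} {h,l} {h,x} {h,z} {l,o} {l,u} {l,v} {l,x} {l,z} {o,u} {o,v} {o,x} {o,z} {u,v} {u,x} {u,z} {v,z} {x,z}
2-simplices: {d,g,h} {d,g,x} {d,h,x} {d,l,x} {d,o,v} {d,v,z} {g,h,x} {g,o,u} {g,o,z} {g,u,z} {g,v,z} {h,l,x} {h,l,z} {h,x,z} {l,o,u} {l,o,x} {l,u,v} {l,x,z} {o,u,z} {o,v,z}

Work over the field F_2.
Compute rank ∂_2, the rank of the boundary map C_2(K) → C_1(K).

rank∂_2=17

n_0=9 n_1=30 n_2=20  [Z2]
∂1: piv[dg,dh,dl,do,dv,dx,dz,gu] rk=8  ker:gh,go,gv,gx,gz,hl,hx,hz,lo,lu,lv,lx,lz,ou,ov,ox,oz,uv,ux,uz,vz,xz
∂2: piv[dgh,dgx,dhx,dlx,dov,dvz,gou,goz,guz,gvz,hlx,hlz,hxz,lou,lox,luv,ovz] rk=17  ker:ghx,lxz,ouz
rk∂_2=17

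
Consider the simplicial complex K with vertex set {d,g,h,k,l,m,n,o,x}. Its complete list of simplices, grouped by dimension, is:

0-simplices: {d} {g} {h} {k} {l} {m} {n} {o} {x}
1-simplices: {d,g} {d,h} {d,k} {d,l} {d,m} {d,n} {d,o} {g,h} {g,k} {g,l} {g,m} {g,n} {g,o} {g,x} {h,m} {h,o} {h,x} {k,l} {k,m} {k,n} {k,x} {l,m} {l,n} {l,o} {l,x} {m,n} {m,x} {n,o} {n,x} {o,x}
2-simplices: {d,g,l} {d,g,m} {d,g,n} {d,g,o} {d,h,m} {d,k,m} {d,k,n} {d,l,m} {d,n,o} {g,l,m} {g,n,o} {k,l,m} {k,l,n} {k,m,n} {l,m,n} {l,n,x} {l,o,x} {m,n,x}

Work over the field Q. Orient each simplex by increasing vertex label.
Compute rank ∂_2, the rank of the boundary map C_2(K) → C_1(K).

n_0=9 n_1=30 n_2=18  [Q]
∂1: piv[dg,dh,dk,dl,dm,dn,do,gx] rk=8  ker:gh,gk,gl,gm,gn,go,hm,ho,hx,kl,km,kn,kx,lm,ln,lo,lx,mn,mx,no,nx,ox
∂2: piv[dgl,dgm,dgn,dgo,dhm,dkm,dkn,dlm,dno,klm,kln,kmn,lnx,lox,mnx] rk=15  ker:glm,gno,lmn
rk∂_2=15

rank∂_2=15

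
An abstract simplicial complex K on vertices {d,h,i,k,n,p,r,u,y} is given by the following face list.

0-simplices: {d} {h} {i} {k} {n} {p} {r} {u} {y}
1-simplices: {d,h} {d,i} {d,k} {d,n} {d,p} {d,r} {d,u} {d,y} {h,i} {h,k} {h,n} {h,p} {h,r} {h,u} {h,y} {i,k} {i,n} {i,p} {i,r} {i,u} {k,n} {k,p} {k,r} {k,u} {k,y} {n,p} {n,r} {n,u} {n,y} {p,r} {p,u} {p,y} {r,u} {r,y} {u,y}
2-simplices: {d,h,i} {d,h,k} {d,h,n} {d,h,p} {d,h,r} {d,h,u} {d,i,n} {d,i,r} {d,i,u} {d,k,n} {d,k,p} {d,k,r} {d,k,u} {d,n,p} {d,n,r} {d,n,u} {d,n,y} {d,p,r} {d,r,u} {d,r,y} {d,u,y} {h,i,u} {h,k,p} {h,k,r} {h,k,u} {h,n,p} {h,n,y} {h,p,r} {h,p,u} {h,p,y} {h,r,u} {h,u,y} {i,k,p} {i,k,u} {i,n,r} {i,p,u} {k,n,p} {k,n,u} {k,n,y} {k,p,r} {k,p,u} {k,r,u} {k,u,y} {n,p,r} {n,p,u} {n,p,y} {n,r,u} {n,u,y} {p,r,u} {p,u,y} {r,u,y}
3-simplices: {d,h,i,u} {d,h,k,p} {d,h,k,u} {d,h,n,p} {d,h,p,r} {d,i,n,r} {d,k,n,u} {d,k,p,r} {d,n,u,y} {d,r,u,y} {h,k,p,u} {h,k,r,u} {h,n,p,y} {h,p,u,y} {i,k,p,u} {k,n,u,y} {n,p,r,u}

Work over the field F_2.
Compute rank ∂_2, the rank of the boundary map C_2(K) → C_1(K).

rank∂_2=27

n_0=9 n_1=35 n_2=51 n_3=17  [Z2]
∂1: piv[dh,di,dk,dn,dp,dr,du,dy] rk=8  ker:hi,hk,hn,hp,hr,hu,hy,ik,in,ip,ir,iu,kn,kp,kr,ku,ky,np,nr,nu,ny,pr,pu,py,ru,ry,uy
∂2: piv[dhi,dhk,dhn,dhp,dhr,dhu,din,dir,diu,dkn,dkp,dkr,dku,dnp,dnr,dnu,dny,dpr,dru,dry,duy,hny,hpu,hpy,ikp,iku,kny] rk=27  ker:hiu,hkp,hkr,hku,hnp,hpr,hru,huy,inr,ipu,knp,knu,kpr,kpu,kru,kuy,npr,npu,npy,nru,nuy,pru,puy,ruy
∂3: piv[dhiu,dhkp,dhku,dhnp,dhpr,dinr,dknu,dkpr,dnuy,druy,hkpu,hkru,hnpy,hpuy,ikpu,knuy,npru] rk=17
rk∂_2=27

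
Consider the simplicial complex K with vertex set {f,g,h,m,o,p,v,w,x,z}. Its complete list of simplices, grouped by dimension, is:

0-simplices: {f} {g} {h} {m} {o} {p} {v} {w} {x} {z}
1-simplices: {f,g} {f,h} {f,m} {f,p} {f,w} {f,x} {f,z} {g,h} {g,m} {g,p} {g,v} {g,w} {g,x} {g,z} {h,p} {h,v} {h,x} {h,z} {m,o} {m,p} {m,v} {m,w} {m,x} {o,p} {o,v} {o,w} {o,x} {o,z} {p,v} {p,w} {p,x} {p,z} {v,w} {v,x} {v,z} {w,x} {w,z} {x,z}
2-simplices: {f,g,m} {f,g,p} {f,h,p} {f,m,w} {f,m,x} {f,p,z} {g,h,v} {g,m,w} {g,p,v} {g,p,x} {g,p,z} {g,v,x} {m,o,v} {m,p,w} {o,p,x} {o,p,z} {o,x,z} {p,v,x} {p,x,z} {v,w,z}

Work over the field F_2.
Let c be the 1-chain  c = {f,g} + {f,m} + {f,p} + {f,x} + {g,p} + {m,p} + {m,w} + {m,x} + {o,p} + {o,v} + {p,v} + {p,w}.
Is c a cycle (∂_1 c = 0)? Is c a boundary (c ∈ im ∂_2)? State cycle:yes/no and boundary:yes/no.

n_0=10 n_1=38 n_2=20  [Z2]
∂1: piv[fg,fh,fm,fp,fw,fx,fz,gv,mo] rk=9  ker:gh,gm,gp,gw,gx,gz,hp,hv,hx,hz,mp,mv,mw,mx,op,ov,ow,ox,oz,pv,pw,px,pz,vw,vx,vz,wx,wz,xz
∂2: piv[fgm,fgp,fhp,fmw,fmx,fpz,ghv,gmw,gpv,gpx,gpz,gvx,mov,mpw,opx,opz,oxz,vwz] rk=18  ker:pvx,pxz
∂1c = 0
c vs im∂2: residual ≠ 0 ⇒ not boundary

cycle:yes boundary:no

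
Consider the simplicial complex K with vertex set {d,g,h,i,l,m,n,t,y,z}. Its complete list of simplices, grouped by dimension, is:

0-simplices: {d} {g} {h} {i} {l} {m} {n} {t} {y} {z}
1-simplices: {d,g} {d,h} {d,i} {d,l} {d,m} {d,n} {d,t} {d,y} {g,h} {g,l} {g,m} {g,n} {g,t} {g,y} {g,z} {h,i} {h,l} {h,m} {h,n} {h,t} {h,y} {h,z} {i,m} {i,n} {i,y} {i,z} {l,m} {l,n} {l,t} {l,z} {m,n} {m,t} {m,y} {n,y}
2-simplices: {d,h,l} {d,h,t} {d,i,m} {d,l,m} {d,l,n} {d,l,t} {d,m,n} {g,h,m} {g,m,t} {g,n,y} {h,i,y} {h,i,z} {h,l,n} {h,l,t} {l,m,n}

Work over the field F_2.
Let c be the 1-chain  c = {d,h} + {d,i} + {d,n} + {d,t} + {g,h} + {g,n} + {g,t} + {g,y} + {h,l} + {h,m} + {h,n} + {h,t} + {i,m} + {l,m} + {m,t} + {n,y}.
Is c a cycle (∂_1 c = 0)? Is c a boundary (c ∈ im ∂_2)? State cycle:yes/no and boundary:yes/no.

cycle:yes boundary:yes

n_0=10 n_1=34 n_2=15  [Z2]
∂1: piv[dg,dh,di,dl,dm,dn,dt,dy,gz] rk=9  ker:gh,gl,gm,gn,gt,gy,hi,hl,hm,hn,ht,hy,hz,im,in,iy,iz,lm,ln,lt,lz,mn,mt,my,ny
∂2: piv[dhl,dht,dim,dlm,dln,dlt,dmn,ghm,gmt,gny,hiy,hiz,hln] rk=13  ker:hlt,lmn
∂1c = 0
c vs im∂2: reduces to 0 ⇒ boundary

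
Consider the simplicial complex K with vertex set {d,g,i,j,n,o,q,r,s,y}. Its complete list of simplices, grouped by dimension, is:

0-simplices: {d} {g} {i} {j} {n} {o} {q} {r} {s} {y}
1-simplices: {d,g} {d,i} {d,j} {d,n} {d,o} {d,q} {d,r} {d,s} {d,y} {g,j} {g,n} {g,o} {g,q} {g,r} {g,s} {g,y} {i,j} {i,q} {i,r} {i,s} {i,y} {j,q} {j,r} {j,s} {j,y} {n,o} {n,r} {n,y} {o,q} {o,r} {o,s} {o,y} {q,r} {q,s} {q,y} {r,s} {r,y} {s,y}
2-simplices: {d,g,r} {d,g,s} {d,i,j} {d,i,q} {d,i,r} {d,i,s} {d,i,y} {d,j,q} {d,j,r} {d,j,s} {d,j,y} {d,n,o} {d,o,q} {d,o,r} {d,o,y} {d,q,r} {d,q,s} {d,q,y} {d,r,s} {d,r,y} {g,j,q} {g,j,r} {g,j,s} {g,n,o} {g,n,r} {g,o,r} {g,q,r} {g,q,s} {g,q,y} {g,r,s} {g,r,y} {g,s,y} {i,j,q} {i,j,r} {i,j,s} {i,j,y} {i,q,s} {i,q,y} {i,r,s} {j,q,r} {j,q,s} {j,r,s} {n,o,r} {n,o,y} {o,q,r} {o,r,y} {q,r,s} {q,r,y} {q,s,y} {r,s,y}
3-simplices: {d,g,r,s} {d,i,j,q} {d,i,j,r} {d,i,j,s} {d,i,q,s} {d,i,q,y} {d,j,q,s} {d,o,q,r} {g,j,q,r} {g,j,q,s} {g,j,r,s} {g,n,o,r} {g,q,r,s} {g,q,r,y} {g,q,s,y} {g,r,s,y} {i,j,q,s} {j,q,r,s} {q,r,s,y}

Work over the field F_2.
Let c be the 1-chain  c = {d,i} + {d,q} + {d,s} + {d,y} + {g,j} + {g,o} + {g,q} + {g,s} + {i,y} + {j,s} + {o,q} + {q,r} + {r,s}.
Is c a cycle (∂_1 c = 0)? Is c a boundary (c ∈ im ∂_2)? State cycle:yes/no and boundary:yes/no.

cycle:yes boundary:yes

n_0=10 n_1=38 n_2=50 n_3=19  [Z2]
∂1: piv[dg,di,dj,dn,do,dq,dr,ds,dy] rk=9  ker:gj,gn,go,gq,gr,gs,gy,ij,iq,ir,is,iy,jq,jr,js,jy,no,nr,ny,oq,or,os,oy,qr,qs,qy,rs,ry,sy
∂2: piv[dgr,dgs,dij,diq,dir,dis,diy,djq,djr,djs,djy,dno,doq,dor,doy,dqr,dqs,dqy,drs,dry,gjq,gjr,gno,gnr,gor,gqy,gsy,noy] rk=28  ker:gjs,gqr,gqs,grs,gry,ijq,ijr,ijs,ijy,iqs,iqy,irs,jqr,jqs,jrs,nor,oqr,ory,qrs,qry,qsy,rsy
∂3: piv[dgrs,dijq,dijr,dijs,diqs,diqy,djqs,doqr,gjqr,gjqs,gjrs,gnor,gqrs,gqry,gqsy,grsy] rk=16  ker:ijqs,jqrs,qrsy
∂1c = 0
c vs im∂2: reduces to 0 ⇒ boundary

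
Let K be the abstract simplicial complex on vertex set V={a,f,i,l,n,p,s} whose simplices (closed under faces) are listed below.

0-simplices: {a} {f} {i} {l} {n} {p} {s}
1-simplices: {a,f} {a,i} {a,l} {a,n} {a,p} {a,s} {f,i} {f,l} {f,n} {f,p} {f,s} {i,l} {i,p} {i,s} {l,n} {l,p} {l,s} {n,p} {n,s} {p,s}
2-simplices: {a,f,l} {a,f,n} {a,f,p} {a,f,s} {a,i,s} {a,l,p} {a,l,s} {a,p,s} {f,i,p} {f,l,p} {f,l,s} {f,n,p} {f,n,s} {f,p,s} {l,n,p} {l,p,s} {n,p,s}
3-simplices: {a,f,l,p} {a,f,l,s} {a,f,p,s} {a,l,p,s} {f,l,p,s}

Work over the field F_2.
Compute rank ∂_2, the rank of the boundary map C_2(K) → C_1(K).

n_0=7 n_1=20 n_2=17 n_3=5  [Z2]
∂1: piv[af,ai,al,an,ap,as] rk=6  ker:fi,fl,fn,fp,fs,il,ip,is,ln,lp,ls,np,ns,ps
∂2: piv[afl,afn,afp,afs,ais,alp,als,aps,fip,fnp,fns,lnp] rk=12  ker:flp,fls,fps,lps,nps
∂3: piv[aflp,afls,afps,alps] rk=4  ker:flps
rk∂_2=12

rank∂_2=12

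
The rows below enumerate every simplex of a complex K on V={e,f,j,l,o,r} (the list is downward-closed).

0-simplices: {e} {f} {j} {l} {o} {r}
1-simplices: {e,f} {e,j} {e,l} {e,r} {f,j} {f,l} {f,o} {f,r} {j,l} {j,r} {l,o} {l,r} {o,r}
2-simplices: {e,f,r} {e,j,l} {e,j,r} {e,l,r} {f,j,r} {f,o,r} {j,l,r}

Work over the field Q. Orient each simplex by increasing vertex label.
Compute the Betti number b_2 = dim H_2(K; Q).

b_2=1

n_0=6 n_1=13 n_2=7  [Q]
∂1: piv[ef,ej,el,er,fo] rk=5  ker:fj,fl,fr,jl,jr,lo,lr,or
∂2: piv[efr,ejl,ejr,elr,fjr,for] rk=6  ker:jlr
b_2=(7−6)−0=1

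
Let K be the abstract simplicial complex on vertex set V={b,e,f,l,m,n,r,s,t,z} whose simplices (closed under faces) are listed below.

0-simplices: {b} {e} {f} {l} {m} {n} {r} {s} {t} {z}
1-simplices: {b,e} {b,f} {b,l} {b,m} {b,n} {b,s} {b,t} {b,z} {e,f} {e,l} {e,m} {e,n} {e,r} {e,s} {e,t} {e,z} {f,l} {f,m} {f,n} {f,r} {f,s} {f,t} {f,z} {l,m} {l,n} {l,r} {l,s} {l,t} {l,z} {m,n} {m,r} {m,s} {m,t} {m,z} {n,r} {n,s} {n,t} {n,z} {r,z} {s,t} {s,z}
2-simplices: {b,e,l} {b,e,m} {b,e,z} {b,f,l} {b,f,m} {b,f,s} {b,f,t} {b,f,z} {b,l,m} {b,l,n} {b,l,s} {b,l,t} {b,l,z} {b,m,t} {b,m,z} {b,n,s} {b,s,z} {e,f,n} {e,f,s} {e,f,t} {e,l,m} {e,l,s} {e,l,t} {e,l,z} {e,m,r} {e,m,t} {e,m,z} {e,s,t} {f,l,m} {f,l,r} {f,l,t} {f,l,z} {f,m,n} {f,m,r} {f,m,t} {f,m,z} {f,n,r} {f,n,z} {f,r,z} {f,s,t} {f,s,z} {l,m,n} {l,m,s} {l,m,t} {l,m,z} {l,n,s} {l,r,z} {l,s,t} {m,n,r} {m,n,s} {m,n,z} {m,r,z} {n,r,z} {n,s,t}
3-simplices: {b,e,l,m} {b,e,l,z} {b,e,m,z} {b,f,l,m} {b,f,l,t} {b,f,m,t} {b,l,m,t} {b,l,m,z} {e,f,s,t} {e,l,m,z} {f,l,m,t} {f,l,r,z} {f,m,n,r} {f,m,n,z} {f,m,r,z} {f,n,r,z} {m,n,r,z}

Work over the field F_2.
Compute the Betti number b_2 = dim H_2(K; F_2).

b_2=8

n_0=10 n_1=41 n_2=54 n_3=17  [Z2]
∂1: piv[be,bf,bl,bm,bn,bs,bt,bz,er] rk=9  ker:ef,el,em,en,es,et,ez,fl,fm,fn,fr,fs,ft,fz,lm,ln,lr,ls,lt,lz,mn,mr,ms,mt,mz,nr,ns,nt,nz,rz,st,sz
∂2: piv[bel,bem,bez,bfl,bfm,bfs,bft,bfz,blm,bln,bls,blt,blz,bmt,bmz,bns,bsz,efn,efs,eft,els,emr,est,flr,fmn,fmr,fnr,fnz,frz,lmn,lms,nst] rk=32  ker:elm,elt,elz,emt,emz,flm,flt,flz,fmt,fmz,fst,fsz,lmt,lmz,lns,lrz,lst,mnr,mns,mnz,mrz,nrz
∂3: piv[belm,belz,bemz,bflm,bflt,bfmt,blmt,blmz,efst,flrz,fmnr,fmnz,fmrz,fnrz] rk=14  ker:elmz,flmt,mnrz
b_2=(54−32)−14=8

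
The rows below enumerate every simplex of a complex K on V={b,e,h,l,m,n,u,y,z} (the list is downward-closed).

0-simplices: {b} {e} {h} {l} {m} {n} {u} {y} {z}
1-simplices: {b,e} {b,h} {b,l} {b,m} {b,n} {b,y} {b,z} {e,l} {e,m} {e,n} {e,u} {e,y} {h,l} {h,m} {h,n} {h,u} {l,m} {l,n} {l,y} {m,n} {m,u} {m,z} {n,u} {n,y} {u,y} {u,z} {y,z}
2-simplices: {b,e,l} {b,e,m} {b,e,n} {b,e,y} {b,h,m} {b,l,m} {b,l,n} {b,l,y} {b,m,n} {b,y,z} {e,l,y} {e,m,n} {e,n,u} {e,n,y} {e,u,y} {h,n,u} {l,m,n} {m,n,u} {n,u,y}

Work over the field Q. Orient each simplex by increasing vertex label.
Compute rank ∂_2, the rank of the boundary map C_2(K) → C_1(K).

n_0=9 n_1=27 n_2=19  [Q]
∂1: piv[be,bh,bl,bm,bn,by,bz,eu] rk=8  ker:el,em,en,ey,hl,hm,hn,hu,lm,ln,ly,mn,mu,mz,nu,ny,uy,uz,yz
∂2: piv[bel,bem,ben,bey,bhm,blm,bln,bly,bmn,byz,enu,eny,euy,hnu,mnu] rk=15  ker:ely,emn,lmn,nuy
rk∂_2=15

rank∂_2=15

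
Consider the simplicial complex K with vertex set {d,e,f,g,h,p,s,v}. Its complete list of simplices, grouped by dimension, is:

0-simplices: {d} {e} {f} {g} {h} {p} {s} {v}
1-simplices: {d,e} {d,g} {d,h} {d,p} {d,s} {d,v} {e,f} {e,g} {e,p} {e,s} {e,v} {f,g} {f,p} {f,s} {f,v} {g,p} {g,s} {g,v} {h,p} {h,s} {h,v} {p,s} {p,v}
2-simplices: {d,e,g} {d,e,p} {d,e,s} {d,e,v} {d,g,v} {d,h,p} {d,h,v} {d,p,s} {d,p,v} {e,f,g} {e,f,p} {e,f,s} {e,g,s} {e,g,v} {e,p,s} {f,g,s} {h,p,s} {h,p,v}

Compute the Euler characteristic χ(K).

n_0=8 n_1=23 n_2=18
χ=+8−23+18=3

χ(K)=3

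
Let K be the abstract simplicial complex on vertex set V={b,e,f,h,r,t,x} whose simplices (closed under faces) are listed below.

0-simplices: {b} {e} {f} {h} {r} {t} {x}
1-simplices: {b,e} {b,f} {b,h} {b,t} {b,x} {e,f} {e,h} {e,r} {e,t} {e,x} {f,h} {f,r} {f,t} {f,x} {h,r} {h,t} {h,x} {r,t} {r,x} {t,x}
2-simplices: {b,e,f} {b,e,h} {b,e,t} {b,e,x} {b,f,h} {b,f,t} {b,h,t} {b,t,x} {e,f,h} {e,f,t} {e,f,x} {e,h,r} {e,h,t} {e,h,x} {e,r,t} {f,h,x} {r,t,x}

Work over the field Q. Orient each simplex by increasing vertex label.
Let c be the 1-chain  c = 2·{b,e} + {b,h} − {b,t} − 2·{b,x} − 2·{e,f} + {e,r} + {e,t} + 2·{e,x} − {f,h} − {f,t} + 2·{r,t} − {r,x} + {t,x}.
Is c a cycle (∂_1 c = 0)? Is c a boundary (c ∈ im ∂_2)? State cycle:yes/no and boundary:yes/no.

n_0=7 n_1=20 n_2=17  [Q]
∂1: piv[be,bf,bh,bt,bx,er] rk=6  ker:ef,eh,et,ex,fh,fr,ft,fx,hr,ht,hx,rt,rx,tx
∂2: piv[bef,beh,bet,bex,bfh,bft,bht,btx,efx,ehr,ehx,ert,rtx] rk=13  ker:efh,eft,eht,fhx
∂1c = 0
c vs im∂2: reduces to 0 ⇒ boundary

cycle:yes boundary:yes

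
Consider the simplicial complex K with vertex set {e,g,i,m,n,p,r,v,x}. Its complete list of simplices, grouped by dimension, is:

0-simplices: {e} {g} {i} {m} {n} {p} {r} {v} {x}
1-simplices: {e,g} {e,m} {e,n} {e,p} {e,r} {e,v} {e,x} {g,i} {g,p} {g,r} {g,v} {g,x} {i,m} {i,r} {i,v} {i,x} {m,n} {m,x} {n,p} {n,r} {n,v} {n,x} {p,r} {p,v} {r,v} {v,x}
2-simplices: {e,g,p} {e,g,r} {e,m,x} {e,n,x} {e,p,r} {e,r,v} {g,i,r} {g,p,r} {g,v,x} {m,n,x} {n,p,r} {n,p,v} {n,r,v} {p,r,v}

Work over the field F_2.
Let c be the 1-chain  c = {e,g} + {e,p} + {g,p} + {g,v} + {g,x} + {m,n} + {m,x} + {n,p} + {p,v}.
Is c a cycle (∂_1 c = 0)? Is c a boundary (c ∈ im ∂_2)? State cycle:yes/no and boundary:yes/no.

n_0=9 n_1=26 n_2=14  [Z2]
∂1: piv[eg,em,en,ep,er,ev,ex,gi] rk=8  ker:gp,gr,gv,gx,im,ir,iv,ix,mn,mx,np,nr,nv,nx,pr,pv,rv,vx
∂2: piv[egp,egr,emx,enx,epr,erv,gir,gvx,mnx,npr,npv,nrv] rk=12  ker:gpr,prv
∂1c = 0
c vs im∂2: residual ≠ 0 ⇒ not boundary

cycle:yes boundary:no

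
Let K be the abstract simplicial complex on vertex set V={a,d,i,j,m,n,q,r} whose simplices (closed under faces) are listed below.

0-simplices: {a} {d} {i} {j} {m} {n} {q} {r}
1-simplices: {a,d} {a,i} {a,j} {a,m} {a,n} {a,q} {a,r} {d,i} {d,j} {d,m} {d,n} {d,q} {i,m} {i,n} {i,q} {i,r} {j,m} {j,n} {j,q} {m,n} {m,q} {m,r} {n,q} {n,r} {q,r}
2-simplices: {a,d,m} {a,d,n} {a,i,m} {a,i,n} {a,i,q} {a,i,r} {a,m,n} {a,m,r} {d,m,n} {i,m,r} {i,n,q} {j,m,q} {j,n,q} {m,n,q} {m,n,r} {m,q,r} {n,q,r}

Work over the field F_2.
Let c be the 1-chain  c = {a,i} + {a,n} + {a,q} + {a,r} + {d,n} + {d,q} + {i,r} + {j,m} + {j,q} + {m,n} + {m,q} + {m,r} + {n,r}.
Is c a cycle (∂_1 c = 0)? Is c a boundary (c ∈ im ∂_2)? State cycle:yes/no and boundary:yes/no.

n_0=8 n_1=25 n_2=17  [Z2]
∂1: piv[ad,ai,aj,am,an,aq,ar] rk=7  ker:di,dj,dm,dn,dq,im,in,iq,ir,jm,jn,jq,mn,mq,mr,nq,nr,qr
∂2: piv[adm,adn,aim,ain,aiq,air,amn,amr,inq,jmq,jnq,mnq,mnr,mqr] rk=14  ker:dmn,imr,nqr
∂1c = 0
c vs im∂2: residual ≠ 0 ⇒ not boundary

cycle:yes boundary:no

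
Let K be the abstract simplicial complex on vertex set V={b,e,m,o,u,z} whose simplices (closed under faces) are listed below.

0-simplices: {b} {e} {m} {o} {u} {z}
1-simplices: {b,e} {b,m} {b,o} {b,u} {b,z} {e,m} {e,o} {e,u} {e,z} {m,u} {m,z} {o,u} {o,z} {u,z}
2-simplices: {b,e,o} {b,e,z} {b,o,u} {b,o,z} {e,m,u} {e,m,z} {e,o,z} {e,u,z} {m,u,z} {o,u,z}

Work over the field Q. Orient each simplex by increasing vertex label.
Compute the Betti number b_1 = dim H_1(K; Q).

n_0=6 n_1=14 n_2=10  [Q]
∂1: piv[be,bm,bo,bu,bz] rk=5  ker:em,eo,eu,ez,mu,mz,ou,oz,uz
∂2: piv[beo,bez,bou,boz,emu,emz,euz,ouz] rk=8  ker:eoz,muz
b_1=(14−5)−8=1

b_1=1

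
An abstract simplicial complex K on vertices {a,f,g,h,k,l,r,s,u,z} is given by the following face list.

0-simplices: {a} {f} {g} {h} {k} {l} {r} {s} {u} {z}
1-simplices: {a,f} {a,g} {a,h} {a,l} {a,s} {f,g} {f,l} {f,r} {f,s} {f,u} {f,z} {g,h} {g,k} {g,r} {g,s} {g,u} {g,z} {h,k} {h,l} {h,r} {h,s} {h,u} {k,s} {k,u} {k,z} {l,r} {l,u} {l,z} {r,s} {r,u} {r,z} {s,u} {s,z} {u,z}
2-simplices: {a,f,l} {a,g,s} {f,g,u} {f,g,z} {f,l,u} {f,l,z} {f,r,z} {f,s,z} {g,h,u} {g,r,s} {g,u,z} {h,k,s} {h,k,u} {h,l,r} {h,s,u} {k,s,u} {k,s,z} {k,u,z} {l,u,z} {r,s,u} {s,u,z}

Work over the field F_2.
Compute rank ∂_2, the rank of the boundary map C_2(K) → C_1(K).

n_0=10 n_1=34 n_2=21  [Z2]
∂1: piv[af,ag,ah,al,as,fr,fu,fz,gk] rk=9  ker:fg,fl,fs,gh,gr,gs,gu,gz,hk,hl,hr,hs,hu,ks,ku,kz,lr,lu,lz,rs,ru,rz,su,sz,uz
∂2: piv[afl,ags,fgu,fgz,flu,flz,frz,fsz,ghu,grs,guz,hks,hku,hlr,hsu,ksz,kuz,rsu] rk=18  ker:ksu,luz,suz
rk∂_2=18

rank∂_2=18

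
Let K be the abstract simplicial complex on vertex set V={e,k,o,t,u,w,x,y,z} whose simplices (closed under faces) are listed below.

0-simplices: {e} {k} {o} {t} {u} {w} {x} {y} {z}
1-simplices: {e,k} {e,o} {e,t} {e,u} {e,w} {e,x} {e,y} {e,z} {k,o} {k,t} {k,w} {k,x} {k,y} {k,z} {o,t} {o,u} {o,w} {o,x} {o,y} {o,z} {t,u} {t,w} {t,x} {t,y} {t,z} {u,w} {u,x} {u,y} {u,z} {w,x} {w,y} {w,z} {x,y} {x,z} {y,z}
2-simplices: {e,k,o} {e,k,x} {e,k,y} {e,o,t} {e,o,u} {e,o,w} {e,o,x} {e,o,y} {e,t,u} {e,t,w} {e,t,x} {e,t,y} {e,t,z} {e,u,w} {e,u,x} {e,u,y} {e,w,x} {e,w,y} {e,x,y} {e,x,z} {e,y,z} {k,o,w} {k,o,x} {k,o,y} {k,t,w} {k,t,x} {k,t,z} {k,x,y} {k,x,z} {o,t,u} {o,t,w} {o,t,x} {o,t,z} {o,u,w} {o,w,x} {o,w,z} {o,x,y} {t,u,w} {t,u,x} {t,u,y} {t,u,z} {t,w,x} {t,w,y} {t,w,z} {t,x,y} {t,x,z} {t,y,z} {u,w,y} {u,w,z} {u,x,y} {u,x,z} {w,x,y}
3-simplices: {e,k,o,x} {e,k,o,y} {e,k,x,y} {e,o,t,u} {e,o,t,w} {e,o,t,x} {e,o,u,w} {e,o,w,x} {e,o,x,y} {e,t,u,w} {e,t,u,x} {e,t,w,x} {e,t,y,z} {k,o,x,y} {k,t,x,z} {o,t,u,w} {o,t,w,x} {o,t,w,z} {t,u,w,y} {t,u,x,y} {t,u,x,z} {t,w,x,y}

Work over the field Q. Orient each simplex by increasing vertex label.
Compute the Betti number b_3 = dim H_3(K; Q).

b_3=3

n_0=9 n_1=35 n_2=52 n_3=22  [Q]
∂1: piv[ek,eo,et,eu,ew,ex,ey,ez] rk=8  ker:ko,kt,kw,kx,ky,kz,ot,ou,ow,ox,oy,oz,tu,tw,tx,ty,tz,uw,ux,uy,uz,wx,wy,wz,xy,xz,yz
∂2: piv[eko,ekx,eky,eot,eou,eow,eox,eoy,etu,etw,etx,ety,etz,euw,eux,euy,ewx,ewy,exy,exz,eyz,kow,ktw,ktz,otz,owz,tuz] rk=27  ker:kox,koy,ktx,kxy,kxz,otu,otw,otx,ouw,owx,oxy,tuw,tux,tuy,twx,twy,twz,txy,txz,tyz,uwy,uwz,uxy,uxz,wxy
∂3: piv[ekox,ekoy,ekxy,eotu,eotw,eotx,eouw,eowx,eoxy,etuw,etux,etwx,etyz,ktxz,otwz,tuwy,tuxy,tuxz,twxy] rk=19  ker:koxy,otuw,otwx
b_3=(22−19)−0=3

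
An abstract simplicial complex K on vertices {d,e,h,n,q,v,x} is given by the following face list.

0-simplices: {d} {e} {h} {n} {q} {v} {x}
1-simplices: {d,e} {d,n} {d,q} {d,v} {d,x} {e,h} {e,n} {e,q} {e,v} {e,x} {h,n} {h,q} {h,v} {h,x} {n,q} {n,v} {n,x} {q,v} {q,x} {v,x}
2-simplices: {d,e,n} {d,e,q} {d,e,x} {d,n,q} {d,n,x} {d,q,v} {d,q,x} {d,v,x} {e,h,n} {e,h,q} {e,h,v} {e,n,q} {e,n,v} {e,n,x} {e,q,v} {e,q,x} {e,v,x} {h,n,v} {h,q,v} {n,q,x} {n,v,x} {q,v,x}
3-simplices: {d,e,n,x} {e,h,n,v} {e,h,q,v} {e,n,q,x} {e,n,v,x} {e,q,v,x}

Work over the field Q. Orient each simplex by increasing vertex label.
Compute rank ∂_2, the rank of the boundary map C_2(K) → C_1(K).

rank∂_2=13

n_0=7 n_1=20 n_2=22 n_3=6  [Q]
∂1: piv[de,dn,dq,dv,dx,eh] rk=6  ker:en,eq,ev,ex,hn,hq,hv,hx,nq,nv,nx,qv,qx,vx
∂2: piv[den,deq,dex,dnq,dnx,dqv,dqx,dvx,ehn,ehq,ehv,env,eqv] rk=13  ker:enq,enx,eqx,evx,hnv,hqv,nqx,nvx,qvx
∂3: piv[denx,ehnv,ehqv,enqx,envx,eqvx] rk=6
rk∂_2=13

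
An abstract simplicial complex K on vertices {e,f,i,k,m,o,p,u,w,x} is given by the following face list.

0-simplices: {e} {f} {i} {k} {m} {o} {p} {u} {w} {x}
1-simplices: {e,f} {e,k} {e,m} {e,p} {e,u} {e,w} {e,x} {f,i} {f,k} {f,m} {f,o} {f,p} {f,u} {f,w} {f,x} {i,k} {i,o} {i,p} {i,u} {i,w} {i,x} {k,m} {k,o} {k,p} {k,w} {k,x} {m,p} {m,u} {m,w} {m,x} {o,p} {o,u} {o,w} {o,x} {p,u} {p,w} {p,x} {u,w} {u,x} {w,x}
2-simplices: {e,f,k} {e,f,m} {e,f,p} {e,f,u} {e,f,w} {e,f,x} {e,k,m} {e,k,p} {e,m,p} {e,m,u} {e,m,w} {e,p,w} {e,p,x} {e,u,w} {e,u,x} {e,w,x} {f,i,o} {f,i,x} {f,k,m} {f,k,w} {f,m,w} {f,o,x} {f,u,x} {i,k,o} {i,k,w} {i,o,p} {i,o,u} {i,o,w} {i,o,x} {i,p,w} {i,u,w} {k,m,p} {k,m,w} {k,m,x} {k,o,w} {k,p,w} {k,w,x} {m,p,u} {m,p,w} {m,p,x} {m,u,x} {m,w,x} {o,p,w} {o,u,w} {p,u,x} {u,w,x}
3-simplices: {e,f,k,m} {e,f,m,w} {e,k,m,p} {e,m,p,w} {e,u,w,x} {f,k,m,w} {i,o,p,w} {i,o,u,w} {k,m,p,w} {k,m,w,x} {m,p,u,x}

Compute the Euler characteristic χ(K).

χ(K)=5

n_0=10 n_1=40 n_2=46 n_3=11
χ=+10−40+46−11=5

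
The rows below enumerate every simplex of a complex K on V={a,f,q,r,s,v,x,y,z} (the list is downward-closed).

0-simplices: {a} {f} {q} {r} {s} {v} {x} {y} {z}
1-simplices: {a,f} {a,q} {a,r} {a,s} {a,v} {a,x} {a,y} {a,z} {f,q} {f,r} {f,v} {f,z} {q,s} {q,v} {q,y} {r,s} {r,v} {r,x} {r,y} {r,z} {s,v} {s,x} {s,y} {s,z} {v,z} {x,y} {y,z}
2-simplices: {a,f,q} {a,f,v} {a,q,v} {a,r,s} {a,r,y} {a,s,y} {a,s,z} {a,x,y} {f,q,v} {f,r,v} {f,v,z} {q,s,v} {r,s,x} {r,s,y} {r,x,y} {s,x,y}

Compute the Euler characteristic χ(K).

n_0=9 n_1=27 n_2=16
χ=+9−27+16=-2

χ(K)=-2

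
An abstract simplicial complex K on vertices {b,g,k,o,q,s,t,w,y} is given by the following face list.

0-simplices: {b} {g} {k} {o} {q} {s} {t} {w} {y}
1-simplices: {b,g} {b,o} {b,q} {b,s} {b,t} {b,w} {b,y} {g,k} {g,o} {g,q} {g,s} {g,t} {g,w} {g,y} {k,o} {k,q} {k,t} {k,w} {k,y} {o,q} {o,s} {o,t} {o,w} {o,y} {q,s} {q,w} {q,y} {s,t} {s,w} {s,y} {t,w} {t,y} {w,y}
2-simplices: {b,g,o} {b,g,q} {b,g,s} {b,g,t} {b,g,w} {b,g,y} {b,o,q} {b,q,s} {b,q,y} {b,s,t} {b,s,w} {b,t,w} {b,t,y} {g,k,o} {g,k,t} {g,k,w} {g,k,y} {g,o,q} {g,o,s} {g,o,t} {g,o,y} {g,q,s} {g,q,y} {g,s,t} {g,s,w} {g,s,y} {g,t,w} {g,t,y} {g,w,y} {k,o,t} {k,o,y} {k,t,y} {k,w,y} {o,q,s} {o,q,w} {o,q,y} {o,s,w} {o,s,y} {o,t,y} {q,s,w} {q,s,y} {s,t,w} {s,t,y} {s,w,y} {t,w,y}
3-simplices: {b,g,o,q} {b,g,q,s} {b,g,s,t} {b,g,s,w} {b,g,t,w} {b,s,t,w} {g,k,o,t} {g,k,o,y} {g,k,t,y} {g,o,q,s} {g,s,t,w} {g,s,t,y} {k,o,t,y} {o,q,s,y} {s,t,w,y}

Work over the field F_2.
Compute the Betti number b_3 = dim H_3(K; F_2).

n_0=9 n_1=33 n_2=45 n_3=15  [Z2]
∂1: piv[bg,bo,bq,bs,bt,bw,by,gk] rk=8  ker:go,gq,gs,gt,gw,gy,ko,kq,kt,kw,ky,oq,os,ot,ow,oy,qs,qw,qy,st,sw,sy,tw,ty,wy
∂2: piv[bgo,bgq,bgs,bgt,bgw,bgy,boq,bqs,bqy,bst,bsw,btw,bty,gko,gkt,gkw,gky,gos,got,goy,gsy,gwy,oqw,osw] rk=24  ker:goq,gqs,gqy,gst,gsw,gtw,gty,kot,koy,kty,kwy,oqs,oqy,osy,oty,qsw,qsy,stw,sty,swy,twy
∂3: piv[bgoq,bgqs,bgst,bgsw,bgtw,bstw,gkot,gkoy,gkty,goqs,gsty,koty,oqsy,stwy] rk=14  ker:gstw
b_3=(15−14)−0=1

b_3=1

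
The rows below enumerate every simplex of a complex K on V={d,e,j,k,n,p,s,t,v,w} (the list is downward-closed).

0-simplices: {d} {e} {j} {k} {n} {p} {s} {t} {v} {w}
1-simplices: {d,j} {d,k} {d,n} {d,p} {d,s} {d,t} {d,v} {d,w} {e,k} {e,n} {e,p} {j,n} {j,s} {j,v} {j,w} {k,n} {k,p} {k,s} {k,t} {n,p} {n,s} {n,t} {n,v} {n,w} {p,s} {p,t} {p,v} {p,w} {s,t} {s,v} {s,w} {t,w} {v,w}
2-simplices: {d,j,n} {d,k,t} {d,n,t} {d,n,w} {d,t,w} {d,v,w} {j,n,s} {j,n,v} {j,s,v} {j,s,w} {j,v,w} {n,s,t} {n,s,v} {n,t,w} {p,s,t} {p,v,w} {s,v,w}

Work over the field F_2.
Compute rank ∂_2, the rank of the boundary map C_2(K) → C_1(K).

rank∂_2=14

n_0=10 n_1=33 n_2=17  [Z2]
∂1: piv[dj,dk,dn,dp,ds,dt,dv,dw,ek] rk=9  ker:en,ep,jn,js,jv,jw,kn,kp,ks,kt,np,ns,nt,nv,nw,ps,pt,pv,pw,st,sv,sw,tw,vw
∂2: piv[djn,dkt,dnt,dnw,dtw,dvw,jns,jnv,jsv,jsw,jvw,nst,pst,pvw] rk=14  ker:nsv,ntw,svw
rk∂_2=14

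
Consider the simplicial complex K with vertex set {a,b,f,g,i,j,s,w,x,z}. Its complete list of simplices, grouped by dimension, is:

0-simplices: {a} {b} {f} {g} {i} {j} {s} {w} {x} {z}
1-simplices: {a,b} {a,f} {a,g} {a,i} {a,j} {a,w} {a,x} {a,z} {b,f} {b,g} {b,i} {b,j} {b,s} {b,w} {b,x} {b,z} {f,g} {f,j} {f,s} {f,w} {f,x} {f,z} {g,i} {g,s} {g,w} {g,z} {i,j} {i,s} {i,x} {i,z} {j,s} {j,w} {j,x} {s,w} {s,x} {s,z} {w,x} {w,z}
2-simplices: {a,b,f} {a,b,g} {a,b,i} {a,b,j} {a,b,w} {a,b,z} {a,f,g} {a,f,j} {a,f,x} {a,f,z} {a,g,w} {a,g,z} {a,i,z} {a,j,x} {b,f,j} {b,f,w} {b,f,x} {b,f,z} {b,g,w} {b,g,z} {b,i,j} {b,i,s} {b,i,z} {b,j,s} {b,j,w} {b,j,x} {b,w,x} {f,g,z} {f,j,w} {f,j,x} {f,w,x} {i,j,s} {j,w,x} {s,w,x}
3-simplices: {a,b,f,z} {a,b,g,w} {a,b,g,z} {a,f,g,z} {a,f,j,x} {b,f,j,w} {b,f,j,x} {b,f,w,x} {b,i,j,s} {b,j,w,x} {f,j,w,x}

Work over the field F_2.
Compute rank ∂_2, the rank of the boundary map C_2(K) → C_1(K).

n_0=10 n_1=38 n_2=34 n_3=11  [Z2]
∂1: piv[ab,af,ag,ai,aj,aw,ax,az,bs] rk=9  ker:bf,bg,bi,bj,bw,bx,bz,fg,fj,fs,fw,fx,fz,gi,gs,gw,gz,ij,is,ix,iz,js,jw,jx,sw,sx,sz,wx,wz
∂2: piv[abf,abg,abi,abj,abw,abz,afg,afj,afx,afz,agw,agz,aiz,ajx,bfw,bfx,bij,bis,bjs,bjw,bwx,swx] rk=22  ker:bfj,bfz,bgw,bgz,biz,bjx,fgz,fjw,fjx,fwx,ijs,jwx
∂3: piv[abfz,abgw,abgz,afgz,afjx,bfjw,bfjx,bfwx,bijs,bjwx] rk=10  ker:fjwx
rk∂_2=22

rank∂_2=22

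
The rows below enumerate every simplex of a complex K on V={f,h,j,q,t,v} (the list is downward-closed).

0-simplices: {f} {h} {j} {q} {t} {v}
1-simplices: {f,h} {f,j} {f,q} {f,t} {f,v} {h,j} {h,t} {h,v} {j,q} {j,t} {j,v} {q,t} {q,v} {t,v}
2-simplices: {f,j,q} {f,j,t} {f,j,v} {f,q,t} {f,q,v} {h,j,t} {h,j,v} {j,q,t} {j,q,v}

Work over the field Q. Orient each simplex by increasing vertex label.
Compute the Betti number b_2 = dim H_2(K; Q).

b_2=2

n_0=6 n_1=14 n_2=9  [Q]
∂1: piv[fh,fj,fq,ft,fv] rk=5  ker:hj,ht,hv,jq,jt,jv,qt,qv,tv
∂2: piv[fjq,fjt,fjv,fqt,fqv,hjt,hjv] rk=7  ker:jqt,jqv
b_2=(9−7)−0=2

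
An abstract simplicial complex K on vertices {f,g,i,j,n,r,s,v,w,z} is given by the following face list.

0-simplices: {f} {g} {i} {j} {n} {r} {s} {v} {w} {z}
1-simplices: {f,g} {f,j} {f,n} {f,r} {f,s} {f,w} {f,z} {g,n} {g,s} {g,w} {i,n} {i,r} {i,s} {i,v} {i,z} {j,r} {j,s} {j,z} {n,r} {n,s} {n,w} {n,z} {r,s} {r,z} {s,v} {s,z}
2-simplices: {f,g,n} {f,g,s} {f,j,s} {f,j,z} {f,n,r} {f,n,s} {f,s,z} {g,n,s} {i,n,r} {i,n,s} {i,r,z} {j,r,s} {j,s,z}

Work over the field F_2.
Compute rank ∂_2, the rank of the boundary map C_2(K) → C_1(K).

rank∂_2=11

n_0=10 n_1=26 n_2=13  [Z2]
∂1: piv[fg,fj,fn,fr,fs,fw,fz,in,iv] rk=9  ker:gn,gs,gw,ir,is,iz,jr,js,jz,nr,ns,nw,nz,rs,rz,sv,sz
∂2: piv[fgn,fgs,fjs,fjz,fnr,fns,fsz,inr,ins,irz,jrs] rk=11  ker:gns,jsz
rk∂_2=11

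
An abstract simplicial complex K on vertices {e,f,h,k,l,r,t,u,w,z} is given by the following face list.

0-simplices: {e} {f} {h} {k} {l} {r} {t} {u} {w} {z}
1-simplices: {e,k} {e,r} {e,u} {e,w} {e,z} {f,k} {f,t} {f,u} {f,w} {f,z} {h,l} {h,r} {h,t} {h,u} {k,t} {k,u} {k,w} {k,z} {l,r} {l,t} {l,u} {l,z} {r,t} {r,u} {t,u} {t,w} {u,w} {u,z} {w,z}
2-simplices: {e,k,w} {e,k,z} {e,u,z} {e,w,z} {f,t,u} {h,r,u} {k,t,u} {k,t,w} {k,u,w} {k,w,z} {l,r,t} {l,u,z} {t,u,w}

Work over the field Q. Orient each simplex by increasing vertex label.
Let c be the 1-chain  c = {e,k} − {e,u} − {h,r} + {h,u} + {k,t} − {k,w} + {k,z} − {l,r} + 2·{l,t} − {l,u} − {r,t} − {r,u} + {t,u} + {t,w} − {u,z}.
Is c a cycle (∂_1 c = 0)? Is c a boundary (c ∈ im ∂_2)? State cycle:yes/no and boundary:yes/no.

n_0=10 n_1=29 n_2=13  [Q]
∂1: piv[ek,er,eu,ew,ez,fk,ft,hl,hr] rk=9  ker:fu,fw,fz,ht,hu,kt,ku,kw,kz,lr,lt,lu,lz,rt,ru,tu,tw,uw,uz,wz
∂2: piv[ekw,ekz,euz,ewz,ftu,hru,ktu,ktw,kuw,lrt,luz] rk=11  ker:kwz,tuw
∂1c = 0
c vs im∂2: residual ≠ 0 ⇒ not boundary

cycle:yes boundary:no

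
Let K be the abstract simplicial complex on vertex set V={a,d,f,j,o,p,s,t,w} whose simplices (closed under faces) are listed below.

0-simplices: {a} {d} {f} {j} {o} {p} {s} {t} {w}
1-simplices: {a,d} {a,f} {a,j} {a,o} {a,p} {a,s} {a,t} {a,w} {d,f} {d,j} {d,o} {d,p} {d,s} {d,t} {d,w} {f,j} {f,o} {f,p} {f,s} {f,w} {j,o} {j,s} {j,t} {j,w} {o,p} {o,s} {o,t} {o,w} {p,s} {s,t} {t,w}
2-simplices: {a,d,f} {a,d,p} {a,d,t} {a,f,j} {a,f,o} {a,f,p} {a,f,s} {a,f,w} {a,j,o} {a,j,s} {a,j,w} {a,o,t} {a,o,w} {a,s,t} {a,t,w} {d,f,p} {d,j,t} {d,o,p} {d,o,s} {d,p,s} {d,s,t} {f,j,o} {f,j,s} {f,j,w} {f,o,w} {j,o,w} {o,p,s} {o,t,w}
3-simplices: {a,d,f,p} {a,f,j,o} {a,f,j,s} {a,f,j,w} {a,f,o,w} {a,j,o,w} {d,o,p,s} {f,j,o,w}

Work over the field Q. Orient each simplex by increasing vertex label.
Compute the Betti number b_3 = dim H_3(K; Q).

b_3=1

n_0=9 n_1=31 n_2=28 n_3=8  [Q]
∂1: piv[ad,af,aj,ao,ap,as,at,aw] rk=8  ker:df,dj,do,dp,ds,dt,dw,fj,fo,fp,fs,fw,jo,js,jt,jw,op,os,ot,ow,ps,st,tw
∂2: piv[adf,adp,adt,afj,afo,afp,afs,afw,ajo,ajs,ajw,aot,aow,ast,atw,djt,dop,dos,dps,dst] rk=20  ker:dfp,fjo,fjs,fjw,fow,jow,ops,otw
∂3: piv[adfp,afjo,afjs,afjw,afow,ajow,dops] rk=7  ker:fjow
b_3=(8−7)−0=1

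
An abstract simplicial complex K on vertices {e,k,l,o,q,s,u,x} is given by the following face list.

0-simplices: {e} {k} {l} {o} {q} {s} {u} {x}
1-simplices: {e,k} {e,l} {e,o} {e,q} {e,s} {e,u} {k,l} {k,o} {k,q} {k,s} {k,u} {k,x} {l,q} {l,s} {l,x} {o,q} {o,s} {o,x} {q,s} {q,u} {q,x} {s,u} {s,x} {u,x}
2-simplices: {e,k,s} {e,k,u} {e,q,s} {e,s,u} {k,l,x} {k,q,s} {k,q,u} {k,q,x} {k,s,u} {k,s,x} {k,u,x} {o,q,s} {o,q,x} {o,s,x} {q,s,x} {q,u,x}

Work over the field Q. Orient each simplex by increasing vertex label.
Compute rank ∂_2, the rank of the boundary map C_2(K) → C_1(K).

rank∂_2=12

n_0=8 n_1=24 n_2=16  [Q]
∂1: piv[ek,el,eo,eq,es,eu,kx] rk=7  ker:kl,ko,kq,ks,ku,lq,ls,lx,oq,os,ox,qs,qu,qx,su,sx,ux
∂2: piv[eks,eku,eqs,esu,klx,kqs,kqu,kqx,ksx,kux,oqs,oqx] rk=12  ker:ksu,osx,qsx,qux
rk∂_2=12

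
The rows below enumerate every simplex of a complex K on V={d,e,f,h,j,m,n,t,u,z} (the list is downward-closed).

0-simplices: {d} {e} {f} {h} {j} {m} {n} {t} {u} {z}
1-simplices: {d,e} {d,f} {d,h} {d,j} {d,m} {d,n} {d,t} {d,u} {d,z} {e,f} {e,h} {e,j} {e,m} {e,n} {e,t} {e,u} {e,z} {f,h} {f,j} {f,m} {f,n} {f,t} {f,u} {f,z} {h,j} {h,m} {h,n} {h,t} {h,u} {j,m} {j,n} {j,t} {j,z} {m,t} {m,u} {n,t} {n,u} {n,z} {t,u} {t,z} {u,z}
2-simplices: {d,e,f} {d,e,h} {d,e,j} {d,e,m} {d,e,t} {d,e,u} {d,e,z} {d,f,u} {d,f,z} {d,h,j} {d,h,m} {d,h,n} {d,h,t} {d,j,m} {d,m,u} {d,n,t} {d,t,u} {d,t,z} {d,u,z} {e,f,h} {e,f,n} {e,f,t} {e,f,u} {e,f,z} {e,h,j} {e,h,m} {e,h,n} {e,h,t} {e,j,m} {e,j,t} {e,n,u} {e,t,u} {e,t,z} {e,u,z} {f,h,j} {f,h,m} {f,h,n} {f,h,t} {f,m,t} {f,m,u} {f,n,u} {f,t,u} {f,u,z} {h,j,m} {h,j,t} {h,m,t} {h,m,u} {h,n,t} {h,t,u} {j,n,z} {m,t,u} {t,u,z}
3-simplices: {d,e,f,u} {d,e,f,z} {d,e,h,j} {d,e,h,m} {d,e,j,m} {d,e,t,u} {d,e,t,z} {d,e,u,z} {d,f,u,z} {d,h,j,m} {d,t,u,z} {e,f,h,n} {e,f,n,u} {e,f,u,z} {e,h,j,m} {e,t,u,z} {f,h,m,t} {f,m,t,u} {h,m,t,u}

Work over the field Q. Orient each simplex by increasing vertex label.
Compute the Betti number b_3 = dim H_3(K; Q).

b_3=3

n_0=10 n_1=41 n_2=52 n_3=19  [Q]
∂1: piv[de,df,dh,dj,dm,dn,dt,du,dz] rk=9  ker:ef,eh,ej,em,en,et,eu,ez,fh,fj,fm,fn,ft,fu,fz,hj,hm,hn,ht,hu,jm,jn,jt,jz,mt,mu,nt,nu,nz,tu,tz,uz
∂2: piv[def,deh,dej,dem,det,deu,dez,dfu,dfz,dhj,dhm,dhn,dht,djm,dmu,dnt,dtu,dtz,duz,efh,efn,eft,ehn,ejt,enu,fhj,fhm,fmt,hmu,jnz] rk=30  ker:efu,efz,ehj,ehm,eht,ejm,etu,etz,euz,fhn,fht,fmu,fnu,ftu,fuz,hjm,hjt,hmt,hnt,htu,mtu,tuz
∂3: piv[defu,defz,dehj,dehm,dejm,detu,detz,deuz,dfuz,dhjm,dtuz,efhn,efnu,fhmt,fmtu,hmtu] rk=16  ker:efuz,ehjm,etuz
b_3=(19−16)−0=3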